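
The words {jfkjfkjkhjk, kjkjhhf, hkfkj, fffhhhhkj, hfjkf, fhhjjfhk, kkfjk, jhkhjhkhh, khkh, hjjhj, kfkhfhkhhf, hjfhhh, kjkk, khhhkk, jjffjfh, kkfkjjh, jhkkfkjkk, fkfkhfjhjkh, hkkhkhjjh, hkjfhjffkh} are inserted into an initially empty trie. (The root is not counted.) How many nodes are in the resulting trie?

121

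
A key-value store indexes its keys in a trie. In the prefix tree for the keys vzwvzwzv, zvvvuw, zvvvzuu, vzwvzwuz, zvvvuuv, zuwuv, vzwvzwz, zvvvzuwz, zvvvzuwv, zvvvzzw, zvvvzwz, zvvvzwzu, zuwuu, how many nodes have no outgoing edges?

11

Leaves are exactly the stored words that no other stored word extends.
Those words: "vzwvzwuz", "vzwvzwzv", "zuwuu", "zuwuv", "zvvvuuv", "zvvvuw", "zvvvzuu", "zvvvzuwv", "zvvvzuwz", "zvvvzwzu", "zvvvzzw"
Leaf count: 11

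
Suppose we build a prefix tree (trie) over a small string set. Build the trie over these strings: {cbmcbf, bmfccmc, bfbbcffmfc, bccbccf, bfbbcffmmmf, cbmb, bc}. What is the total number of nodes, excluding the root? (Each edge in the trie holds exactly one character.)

For each word, the new-node count is its length minus the longest prefix already in the trie:
  "cbmcbf" → 6 new (c, b, m, c, b, f)
  "bmfccmc" → 7 new (b, m, f, c, c, m, c)
  "bfbbcffmfc" → prefix "b" already present; 9 new (f, b, b, c, f, f, m, f, c)
  "bccbccf" → prefix "b" already present; 6 new (c, c, b, c, c, f)
  "bfbbcffmmmf" → prefix "bfbbcffm" already present; 3 new (m, m, f)
  "cbmb" → prefix "cbm" already present; 1 new (b)
  "bc" → prefix "bc" already present; 0 new (none)
Total nodes = 6 + 7 + 9 + 6 + 3 + 1 + 0 = 32

32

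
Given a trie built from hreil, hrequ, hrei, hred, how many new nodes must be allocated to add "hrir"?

The longest prefix of "hrir" already in the trie is "hr" (length 2).
So 4 − 2 = 2 new nodes.

2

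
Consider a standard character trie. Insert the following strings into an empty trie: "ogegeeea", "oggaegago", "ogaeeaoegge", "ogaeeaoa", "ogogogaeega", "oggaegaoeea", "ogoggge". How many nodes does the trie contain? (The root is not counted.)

41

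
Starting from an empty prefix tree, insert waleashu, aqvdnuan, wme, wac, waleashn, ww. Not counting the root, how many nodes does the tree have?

Trace insertions, counting only characters that open a new branch:
  "waleashu" → 8 new (w, a, l, e, a, s, h, u)
  "aqvdnuan" → 8 new (a, q, v, d, n, u, a, n)
  "wme" → prefix "w" already present; 2 new (m, e)
  "wac" → prefix "wa" already present; 1 new (c)
  "waleashn" → prefix "waleash" already present; 1 new (n)
  "ww" → prefix "w" already present; 1 new (w)
Total nodes = 8 + 8 + 2 + 1 + 1 + 1 = 21

21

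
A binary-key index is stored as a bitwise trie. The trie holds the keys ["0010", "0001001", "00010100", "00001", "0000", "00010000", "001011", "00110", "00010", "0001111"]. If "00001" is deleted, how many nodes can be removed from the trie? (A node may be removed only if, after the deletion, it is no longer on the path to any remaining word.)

1

A node on "00001"'s path can go only if nothing else ends at it or branches off below it.
The suffix "1" (1 node) is used only by "00001"; "0000" is itself a stored word, so pruning stops there.
Nodes removed: 1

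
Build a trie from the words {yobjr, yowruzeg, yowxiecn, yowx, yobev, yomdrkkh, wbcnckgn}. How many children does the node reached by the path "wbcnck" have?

1

The children of the "wbcnck" node are the distinct next characters among strings starting with "wbcnck".
Characters that immediately follow "wbcnck" among the stored strings: {g}.
That node has 1 child edge.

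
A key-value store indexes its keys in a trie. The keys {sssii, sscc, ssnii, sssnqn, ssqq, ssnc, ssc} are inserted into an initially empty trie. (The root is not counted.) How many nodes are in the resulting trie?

16

Count nodes per top-level branch (shared prefixes stored once):
  's'-branch (ssc, sscc, ssnc, ssnii, ssqq, sssii, sssnqn): 16 nodes
Sum: 16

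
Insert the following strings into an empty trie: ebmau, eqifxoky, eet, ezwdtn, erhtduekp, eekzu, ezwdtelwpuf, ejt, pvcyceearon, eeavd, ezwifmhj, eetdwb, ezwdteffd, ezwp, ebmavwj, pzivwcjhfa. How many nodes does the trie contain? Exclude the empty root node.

Trace insertions, counting only characters that open a new branch:
  "ebmau" → 5 new (e, b, m, a, u)
  "eqifxoky" → prefix "e" already present; 7 new (q, i, f, x, o, k, y)
  "eet" → prefix "e" already present; 2 new (e, t)
  "ezwdtn" → prefix "e" already present; 5 new (z, w, d, t, n)
  "erhtduekp" → prefix "e" already present; 8 new (r, h, t, d, u, e, k, p)
  "eekzu" → prefix "ee" already present; 3 new (k, z, u)
  "ezwdtelwpuf" → prefix "ezwdt" already present; 6 new (e, l, w, p, u, f)
  "ejt" → prefix "e" already present; 2 new (j, t)
  "pvcyceearon" → 11 new (p, v, c, y, c, e, e, a, r, o, n)
  "eeavd" → prefix "ee" already present; 3 new (a, v, d)
  "ezwifmhj" → prefix "ezw" already present; 5 new (i, f, m, h, j)
  "eetdwb" → prefix "eet" already present; 3 new (d, w, b)
  "ezwdteffd" → prefix "ezwdte" already present; 3 new (f, f, d)
  "ezwp" → prefix "ezw" already present; 1 new (p)
  "ebmavwj" → prefix "ebma" already present; 3 new (v, w, j)
  "pzivwcjhfa" → prefix "p" already present; 9 new (z, i, v, w, c, j, h, f, a)
Total nodes = 5 + 7 + 2 + 5 + 8 + 3 + 6 + 2 + 11 + 3 + 5 + 3 + 3 + 1 + 3 + 9 = 76

76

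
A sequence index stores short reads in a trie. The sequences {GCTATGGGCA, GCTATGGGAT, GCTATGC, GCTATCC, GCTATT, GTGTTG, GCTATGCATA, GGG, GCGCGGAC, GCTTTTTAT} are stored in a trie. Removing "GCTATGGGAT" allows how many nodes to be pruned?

2

Walk "GCTATGGGAT" from the leaf back toward the root, removing each node that no remaining word uses.
The suffix "AT" (2 nodes) is used only by "GCTATGGGAT"; the node for "GCTATGGG" still has the child "C", so pruning stops there.
Nodes removed: 2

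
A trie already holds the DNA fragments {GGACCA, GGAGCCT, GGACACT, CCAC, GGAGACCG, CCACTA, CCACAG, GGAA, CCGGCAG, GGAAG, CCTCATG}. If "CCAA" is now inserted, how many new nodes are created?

The longest prefix of "CCAA" already in the trie is "CCA" (length 3).
Each of the 1 remaining characters creates one node.

1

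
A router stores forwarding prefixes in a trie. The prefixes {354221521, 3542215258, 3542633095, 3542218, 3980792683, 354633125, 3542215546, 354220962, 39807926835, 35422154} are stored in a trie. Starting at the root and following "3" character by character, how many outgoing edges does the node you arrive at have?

The children of the "3" node are the distinct next characters among strings starting with "3".
Distinct next characters after "3": 5, 9.
That node has 2 child edges.

2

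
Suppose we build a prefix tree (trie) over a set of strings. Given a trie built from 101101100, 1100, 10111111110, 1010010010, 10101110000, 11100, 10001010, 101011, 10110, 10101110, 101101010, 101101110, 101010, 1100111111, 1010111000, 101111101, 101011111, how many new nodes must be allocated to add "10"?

0

Every character of "10" already lies on an existing path (it is a prefix of some stored word).
No new nodes are needed: 0.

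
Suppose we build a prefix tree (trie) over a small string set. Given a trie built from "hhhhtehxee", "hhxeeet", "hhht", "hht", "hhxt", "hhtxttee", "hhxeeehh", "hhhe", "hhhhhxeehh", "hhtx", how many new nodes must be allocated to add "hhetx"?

The longest prefix of "hhetx" already in the trie is "hh" (length 2).
So 5 − 2 = 3 new nodes.

3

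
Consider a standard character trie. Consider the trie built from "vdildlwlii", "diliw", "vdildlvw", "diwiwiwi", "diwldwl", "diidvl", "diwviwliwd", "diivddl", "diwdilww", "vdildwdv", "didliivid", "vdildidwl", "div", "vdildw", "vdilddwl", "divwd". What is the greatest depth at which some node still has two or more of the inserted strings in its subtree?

6

Equivalently: take the maximum, over all pairs, of their longest common prefix length.
e.g. "vdildlvw" and "vdildlwlii" share the prefix "vdildl" of length 6; no pair shares a longer one.
Longest shared-prefix length: 6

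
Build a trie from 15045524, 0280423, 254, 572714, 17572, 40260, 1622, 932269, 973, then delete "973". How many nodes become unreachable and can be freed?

After clearing the end-marker at "973", prune upward until reaching a node still needed by another word.
The suffix "73" (2 nodes) is used only by "973"; the node for "9" still has the child "3", so pruning stops there.
Nodes removed: 2

2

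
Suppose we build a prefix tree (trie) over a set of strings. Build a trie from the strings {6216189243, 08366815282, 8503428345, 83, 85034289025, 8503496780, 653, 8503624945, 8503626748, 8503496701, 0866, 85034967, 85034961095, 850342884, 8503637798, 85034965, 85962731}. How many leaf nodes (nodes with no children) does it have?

Leaves are exactly the stored words that no other stored word extends.
Those words: "08366815282", "0866", "6216189243", "653", "83", "8503428345", "850342884", "85034289025", "85034961095", "85034965", "8503496701", "8503496780", "8503624945", "8503626748", "8503637798", "85962731"
Leaf count: 16

16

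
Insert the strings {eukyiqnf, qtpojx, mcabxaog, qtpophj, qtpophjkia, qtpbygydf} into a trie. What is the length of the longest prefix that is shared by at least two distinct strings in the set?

7

Equivalently: take the maximum, over all pairs, of their longest common prefix length.
e.g. "qtpophj" and "qtpophjkia" share the prefix "qtpophj" of length 7; no pair shares a longer one.
Longest shared-prefix length: 7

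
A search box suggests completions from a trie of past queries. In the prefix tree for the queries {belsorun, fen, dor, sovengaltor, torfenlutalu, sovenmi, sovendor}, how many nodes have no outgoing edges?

Leaves are exactly the stored words that no other stored word extends.
Those words: "belsorun", "dor", "fen", "sovendor", "sovengaltor", "sovenmi", "torfenlutalu"
Leaf count: 7

7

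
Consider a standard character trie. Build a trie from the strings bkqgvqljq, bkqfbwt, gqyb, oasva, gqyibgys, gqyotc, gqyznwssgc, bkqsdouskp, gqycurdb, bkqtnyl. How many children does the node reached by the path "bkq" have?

4

Walk "bkq" from the root, arriving at one node.
Distinct next characters after "bkq": f, g, s, t.
That node has 4 child edges.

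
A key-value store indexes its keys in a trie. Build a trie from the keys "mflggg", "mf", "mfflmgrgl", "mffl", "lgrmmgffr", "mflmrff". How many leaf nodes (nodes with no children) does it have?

4

A leaf is a node with no children — equivalently, the end of a word that is not a proper prefix of any other stored word.
Those words: "lgrmmgffr", "mfflmgrgl", "mflggg", "mflmrff"
Leaf count: 4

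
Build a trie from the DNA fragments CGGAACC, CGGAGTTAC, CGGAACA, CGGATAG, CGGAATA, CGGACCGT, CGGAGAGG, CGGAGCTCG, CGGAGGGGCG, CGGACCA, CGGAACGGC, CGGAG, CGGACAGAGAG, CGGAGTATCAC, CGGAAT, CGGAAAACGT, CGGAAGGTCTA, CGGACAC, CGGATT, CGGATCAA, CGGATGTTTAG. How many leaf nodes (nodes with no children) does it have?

19

Leaves are exactly the stored words that no other stored word extends.
Those words: "CGGAAAACGT", "CGGAACA", "CGGAACC", "CGGAACGGC", "CGGAAGGTCTA", "CGGAATA", "CGGACAC", "CGGACAGAGAG", "CGGACCA", "CGGACCGT", "CGGAGAGG", "CGGAGCTCG", "CGGAGGGGCG", "CGGAGTATCAC", "CGGAGTTAC", "CGGATAG", "CGGATCAA", "CGGATGTTTAG", "CGGATT"
Leaf count: 19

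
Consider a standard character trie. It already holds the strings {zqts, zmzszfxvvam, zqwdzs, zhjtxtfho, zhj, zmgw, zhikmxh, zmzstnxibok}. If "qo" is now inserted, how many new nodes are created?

2

"qo" shares no prefix with any stored word, so all 2 characters open new nodes.
2 − 0 = 2 new nodes.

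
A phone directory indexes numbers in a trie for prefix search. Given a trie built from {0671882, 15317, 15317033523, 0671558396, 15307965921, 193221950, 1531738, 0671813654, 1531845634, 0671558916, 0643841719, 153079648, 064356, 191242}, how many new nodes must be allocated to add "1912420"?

1

"191242" is already a path in the trie; the remaining "0" must be added.
New nodes needed: |"1912420"| − 6 = 7 − 6 = 1.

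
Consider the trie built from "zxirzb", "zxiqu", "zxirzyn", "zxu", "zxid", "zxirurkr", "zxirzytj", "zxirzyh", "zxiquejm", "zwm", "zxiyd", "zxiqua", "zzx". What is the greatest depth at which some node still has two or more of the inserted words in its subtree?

The deepest shared node is where two words last agree before diverging.
"zxirzyh" and "zxirzyn" agree on "zxirzy" (6 characters) before diverging; nothing deeper is shared.
Longest shared-prefix length: 6

6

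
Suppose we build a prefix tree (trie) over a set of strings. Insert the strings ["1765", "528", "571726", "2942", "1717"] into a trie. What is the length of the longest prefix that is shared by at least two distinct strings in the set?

2

Look for the deepest trie node that still has at least two words in its subtree.
e.g. "1717" and "1765" share the prefix "17" of length 2; no pair shares a longer one.
Longest shared-prefix length: 2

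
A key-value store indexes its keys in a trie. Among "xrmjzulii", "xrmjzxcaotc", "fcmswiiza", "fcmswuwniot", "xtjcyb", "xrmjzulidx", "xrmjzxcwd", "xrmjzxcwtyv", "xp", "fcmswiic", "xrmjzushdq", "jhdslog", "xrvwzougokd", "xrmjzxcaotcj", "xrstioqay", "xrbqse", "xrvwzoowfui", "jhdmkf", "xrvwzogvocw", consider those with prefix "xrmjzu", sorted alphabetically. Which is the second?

xrmjzulii

Words with prefix "xrmjzu", in lexicographic order: "xrmjzulidx", "xrmjzulii", "xrmjzushdq"
Position 2: xrmjzulii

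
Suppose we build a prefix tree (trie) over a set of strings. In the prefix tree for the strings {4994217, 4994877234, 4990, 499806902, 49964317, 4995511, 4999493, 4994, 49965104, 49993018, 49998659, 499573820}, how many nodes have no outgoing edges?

11

A leaf is a node with no children — equivalently, the end of a word that is not a proper prefix of any other stored word.
Those words: "4990", "4994217", "4994877234", "4995511", "499573820", "49964317", "49965104", "499806902", "49993018", "4999493", "49998659"
Leaf count: 11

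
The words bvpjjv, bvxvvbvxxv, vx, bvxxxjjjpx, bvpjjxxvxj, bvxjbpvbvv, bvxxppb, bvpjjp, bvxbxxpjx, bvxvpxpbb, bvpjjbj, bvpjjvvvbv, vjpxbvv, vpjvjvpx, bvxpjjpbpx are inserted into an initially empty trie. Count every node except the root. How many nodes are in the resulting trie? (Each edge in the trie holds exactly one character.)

76

Insert word by word; a character creates a node only if that edge doesn't already exist:
  "bvpjjv" → 6 new (b, v, p, j, j, v)
  "bvxvvbvxxv" → prefix "bv" already present; 8 new (x, v, v, b, v, x, x, v)
  "vx" → 2 new (v, x)
  "bvxxxjjjpx" → prefix "bvx" already present; 7 new (x, x, j, j, j, p, x)
  "bvpjjxxvxj" → prefix "bvpjj" already present; 5 new (x, x, v, x, j)
  "bvxjbpvbvv" → prefix "bvx" already present; 7 new (j, b, p, v, b, v, v)
  "bvxxppb" → prefix "bvxx" already present; 3 new (p, p, b)
  "bvpjjp" → prefix "bvpjj" already present; 1 new (p)
  "bvxbxxpjx" → prefix "bvx" already present; 6 new (b, x, x, p, j, x)
  "bvxvpxpbb" → prefix "bvxv" already present; 5 new (p, x, p, b, b)
  "bvpjjbj" → prefix "bvpjj" already present; 2 new (b, j)
  "bvpjjvvvbv" → prefix "bvpjjv" already present; 4 new (v, v, b, v)
  "vjpxbvv" → prefix "v" already present; 6 new (j, p, x, b, v, v)
  "vpjvjvpx" → prefix "v" already present; 7 new (p, j, v, j, v, p, x)
  "bvxpjjpbpx" → prefix "bvx" already present; 7 new (p, j, j, p, b, p, x)
Total nodes = 6 + 8 + 2 + 7 + 5 + 7 + 3 + 1 + 6 + 5 + 2 + 4 + 6 + 7 + 7 = 76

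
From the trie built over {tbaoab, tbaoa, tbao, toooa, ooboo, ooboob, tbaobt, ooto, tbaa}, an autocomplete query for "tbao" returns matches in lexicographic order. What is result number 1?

tbao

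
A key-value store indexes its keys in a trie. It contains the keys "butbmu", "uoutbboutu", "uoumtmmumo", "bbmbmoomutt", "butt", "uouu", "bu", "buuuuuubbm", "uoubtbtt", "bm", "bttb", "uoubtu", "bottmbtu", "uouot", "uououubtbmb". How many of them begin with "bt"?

1

Traverse to the node for "bt", then collect every word in that subtree.
Matches: "bttb"
Count: 1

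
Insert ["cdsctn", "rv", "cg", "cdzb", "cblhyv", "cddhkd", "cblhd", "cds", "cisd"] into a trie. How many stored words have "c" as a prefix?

Filter for entries beginning with "c":
Words under "c": cblhd, cblhyv, cddhkd, cds, cdsctn, cdzb, cg, cisd
Count: 8

8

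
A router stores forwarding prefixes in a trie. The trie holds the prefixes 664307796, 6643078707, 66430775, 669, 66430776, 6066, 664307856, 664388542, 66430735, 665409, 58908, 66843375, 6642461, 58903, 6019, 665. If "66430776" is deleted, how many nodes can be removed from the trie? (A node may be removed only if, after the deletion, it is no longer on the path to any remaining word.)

1

Walk "66430776" from the leaf back toward the root, removing each node that no remaining word uses.
The suffix "6" (1 node) is used only by "66430776"; the node for "6643077" still has the child "9", so pruning stops there.
Nodes removed: 1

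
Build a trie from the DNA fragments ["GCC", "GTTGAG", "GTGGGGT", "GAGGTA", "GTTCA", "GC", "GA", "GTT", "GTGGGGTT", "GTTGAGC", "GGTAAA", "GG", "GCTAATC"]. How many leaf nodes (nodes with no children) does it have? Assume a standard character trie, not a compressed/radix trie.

A leaf is a node with no children — equivalently, the end of a word that is not a proper prefix of any other stored word.
Those words: "GAGGTA", "GCC", "GCTAATC", "GGTAAA", "GTGGGGTT", "GTTCA", "GTTGAGC"
Leaf count: 7

7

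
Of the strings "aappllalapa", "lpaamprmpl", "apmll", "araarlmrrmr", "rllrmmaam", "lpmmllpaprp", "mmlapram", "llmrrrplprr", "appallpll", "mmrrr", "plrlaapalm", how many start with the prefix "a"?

4

Filter for entries beginning with "a":
Matches: "aappllalapa", "apmll", "appallpll", "araarlmrrmr"
Count: 4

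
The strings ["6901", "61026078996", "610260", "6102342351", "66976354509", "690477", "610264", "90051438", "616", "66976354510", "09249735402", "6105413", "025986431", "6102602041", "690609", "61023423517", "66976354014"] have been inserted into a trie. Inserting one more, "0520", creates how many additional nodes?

3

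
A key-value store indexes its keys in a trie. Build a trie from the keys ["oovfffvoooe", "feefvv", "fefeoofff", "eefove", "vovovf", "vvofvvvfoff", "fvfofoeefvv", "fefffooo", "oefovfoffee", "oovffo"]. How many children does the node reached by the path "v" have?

The children of the "v" node are the distinct next characters among strings starting with "v".
Distinct next characters after "v": o, v.
That node has 2 child edges.

2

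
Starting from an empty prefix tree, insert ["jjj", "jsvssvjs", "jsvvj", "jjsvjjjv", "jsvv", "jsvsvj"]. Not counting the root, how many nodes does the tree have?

20

For each word, the new-node count is its length minus the longest prefix already in the trie:
  "jjj" → 3 new (j, j, j)
  "jsvssvjs" → prefix "j" already present; 7 new (s, v, s, s, v, j, s)
  "jsvvj" → prefix "jsv" already present; 2 new (v, j)
  "jjsvjjjv" → prefix "jj" already present; 6 new (s, v, j, j, j, v)
  "jsvv" → prefix "jsvv" already present; 0 new (none)
  "jsvsvj" → prefix "jsvs" already present; 2 new (v, j)
Total nodes = 3 + 7 + 2 + 6 + 0 + 2 = 20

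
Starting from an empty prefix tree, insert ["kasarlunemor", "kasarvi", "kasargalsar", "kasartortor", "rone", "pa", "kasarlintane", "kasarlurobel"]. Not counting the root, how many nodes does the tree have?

43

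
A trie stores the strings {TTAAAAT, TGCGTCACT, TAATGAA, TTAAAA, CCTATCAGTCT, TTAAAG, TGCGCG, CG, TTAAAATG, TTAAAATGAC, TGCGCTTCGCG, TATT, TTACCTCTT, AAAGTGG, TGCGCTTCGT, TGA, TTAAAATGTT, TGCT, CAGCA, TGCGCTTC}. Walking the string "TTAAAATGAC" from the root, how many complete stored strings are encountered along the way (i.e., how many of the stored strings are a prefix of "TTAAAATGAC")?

Check each prefix of "TTAAAATGAC" against the stored set — each match is an end-marker on the path.
Prefixes of the query that are stored words: "TTAAAA", "TTAAAAT", "TTAAAATG", "TTAAAATGAC"
Count: 4

4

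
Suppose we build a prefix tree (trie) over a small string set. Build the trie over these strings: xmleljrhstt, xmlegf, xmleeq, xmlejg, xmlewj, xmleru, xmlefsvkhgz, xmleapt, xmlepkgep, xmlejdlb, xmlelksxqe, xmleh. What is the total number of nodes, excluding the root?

Trace insertions, counting only characters that open a new branch:
  "xmleljrhstt" → 11 new (x, m, l, e, l, j, r, h, s, t, t)
  "xmlegf" → prefix "xmle" already present; 2 new (g, f)
  "xmleeq" → prefix "xmle" already present; 2 new (e, q)
  "xmlejg" → prefix "xmle" already present; 2 new (j, g)
  "xmlewj" → prefix "xmle" already present; 2 new (w, j)
  "xmleru" → prefix "xmle" already present; 2 new (r, u)
  "xmlefsvkhgz" → prefix "xmle" already present; 7 new (f, s, v, k, h, g, z)
  "xmleapt" → prefix "xmle" already present; 3 new (a, p, t)
  "xmlepkgep" → prefix "xmle" already present; 5 new (p, k, g, e, p)
  "xmlejdlb" → prefix "xmlej" already present; 3 new (d, l, b)
  "xmlelksxqe" → prefix "xmlel" already present; 5 new (k, s, x, q, e)
  "xmleh" → prefix "xmle" already present; 1 new (h)
Total nodes = 11 + 2 + 2 + 2 + 2 + 2 + 7 + 3 + 5 + 3 + 5 + 1 = 45

45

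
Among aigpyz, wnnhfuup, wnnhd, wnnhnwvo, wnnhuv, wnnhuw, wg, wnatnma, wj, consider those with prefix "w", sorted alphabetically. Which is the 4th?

DFS of the "w" subtree visits, in order: "wg", "wj", "wnatnma", "wnnhd", "wnnhfuup", "wnnhnwvo", "wnnhuv", "wnnhuw"
The 4th is wnnhd.

wnnhd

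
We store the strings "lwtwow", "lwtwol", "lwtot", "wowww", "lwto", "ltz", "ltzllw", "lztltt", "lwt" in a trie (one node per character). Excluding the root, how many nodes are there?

24

For each word, the new-node count is its length minus the longest prefix already in the trie:
  "lwtwow" → 6 new (l, w, t, w, o, w)
  "lwtwol" → prefix "lwtwo" already present; 1 new (l)
  "lwtot" → prefix "lwt" already present; 2 new (o, t)
  "wowww" → 5 new (w, o, w, w, w)
  "lwto" → prefix "lwto" already present; 0 new (none)
  "ltz" → prefix "l" already present; 2 new (t, z)
  "ltzllw" → prefix "ltz" already present; 3 new (l, l, w)
  "lztltt" → prefix "l" already present; 5 new (z, t, l, t, t)
  "lwt" → prefix "lwt" already present; 0 new (none)
Total nodes = 6 + 1 + 2 + 5 + 0 + 2 + 3 + 5 + 0 = 24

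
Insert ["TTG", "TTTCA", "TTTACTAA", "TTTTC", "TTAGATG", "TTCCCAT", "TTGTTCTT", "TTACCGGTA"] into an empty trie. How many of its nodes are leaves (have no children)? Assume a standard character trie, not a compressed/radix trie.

7

Leaves are exactly the stored words that no other stored word extends.
Those words: "TTACCGGTA", "TTAGATG", "TTCCCAT", "TTGTTCTT", "TTTACTAA", "TTTCA", "TTTTC"
Leaf count: 7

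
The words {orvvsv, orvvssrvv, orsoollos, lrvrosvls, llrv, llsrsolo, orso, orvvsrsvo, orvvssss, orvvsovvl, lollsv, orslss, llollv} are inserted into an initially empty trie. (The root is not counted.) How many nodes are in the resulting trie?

57

Count nodes per top-level branch (shared prefixes stored once):
  'l'-branch (llollv, llrv, llsrsolo, lollsv, lrvrosvls): 27 nodes
  'o'-branch (orslss, orso, orsoollos, orvvsovvl, orvvsrsvo, orvvssrvv, orvvssss, orvvsv): 30 nodes
Sum: 57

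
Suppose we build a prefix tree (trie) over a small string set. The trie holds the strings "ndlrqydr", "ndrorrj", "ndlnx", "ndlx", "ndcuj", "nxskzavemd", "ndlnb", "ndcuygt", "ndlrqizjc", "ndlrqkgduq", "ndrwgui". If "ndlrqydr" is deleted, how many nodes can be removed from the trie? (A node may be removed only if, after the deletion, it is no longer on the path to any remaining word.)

A node on "ndlrqydr"'s path can go only if nothing else ends at it or branches off below it.
The suffix "ydr" (3 nodes) is used only by "ndlrqydr"; the node for "ndlrq" still has the child "i", so pruning stops there.
Nodes removed: 3

3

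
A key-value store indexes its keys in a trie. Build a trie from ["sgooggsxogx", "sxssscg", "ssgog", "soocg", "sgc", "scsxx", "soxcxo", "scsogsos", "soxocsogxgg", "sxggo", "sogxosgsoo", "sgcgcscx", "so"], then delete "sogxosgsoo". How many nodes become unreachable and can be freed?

8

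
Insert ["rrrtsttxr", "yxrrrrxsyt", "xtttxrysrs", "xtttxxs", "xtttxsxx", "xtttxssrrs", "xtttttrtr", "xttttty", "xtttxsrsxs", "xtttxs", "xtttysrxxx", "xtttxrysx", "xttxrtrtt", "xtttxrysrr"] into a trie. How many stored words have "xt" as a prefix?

12

Filter for entries beginning with "xt":
Words under "xt": xtttttrtr, xttttty, xtttxrysrr, xtttxrysrs, xtttxrysx, xtttxs, xtttxsrsxs, xtttxssrrs, xtttxsxx, xtttxxs, xtttysrxxx, xttxrtrtt
Count: 12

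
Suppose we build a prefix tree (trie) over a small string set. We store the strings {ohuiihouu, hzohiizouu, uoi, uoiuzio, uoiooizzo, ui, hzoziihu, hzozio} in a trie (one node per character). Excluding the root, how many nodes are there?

39

Trace insertions, counting only characters that open a new branch:
  "ohuiihouu" → 9 new (o, h, u, i, i, h, o, u, u)
  "hzohiizouu" → 10 new (h, z, o, h, i, i, z, o, u, u)
  "uoi" → 3 new (u, o, i)
  "uoiuzio" → prefix "uoi" already present; 4 new (u, z, i, o)
  "uoiooizzo" → prefix "uoi" already present; 6 new (o, o, i, z, z, o)
  "ui" → prefix "u" already present; 1 new (i)
  "hzoziihu" → prefix "hzo" already present; 5 new (z, i, i, h, u)
  "hzozio" → prefix "hzozi" already present; 1 new (o)
Total nodes = 9 + 10 + 3 + 4 + 6 + 1 + 5 + 1 = 39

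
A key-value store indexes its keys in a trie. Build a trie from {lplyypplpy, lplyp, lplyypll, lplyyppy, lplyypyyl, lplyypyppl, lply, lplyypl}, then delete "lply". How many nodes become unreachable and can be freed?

After clearing the end-marker at "lply", prune upward until reaching a node still needed by another word.
Every node on "lply" is still needed (e.g. by "lplyypplpy"), so nothing is freed.
Nodes removed: 0

0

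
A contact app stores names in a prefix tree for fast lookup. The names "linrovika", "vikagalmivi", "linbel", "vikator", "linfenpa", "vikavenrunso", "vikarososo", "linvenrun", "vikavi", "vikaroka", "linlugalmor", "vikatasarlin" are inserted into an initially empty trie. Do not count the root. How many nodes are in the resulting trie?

Insert word by word; a character creates a node only if that edge doesn't already exist:
  "linrovika" → 9 new (l, i, n, r, o, v, i, k, a)
  "vikagalmivi" → 11 new (v, i, k, a, g, a, l, m, i, v, i)
  "linbel" → prefix "lin" already present; 3 new (b, e, l)
  "vikator" → prefix "vika" already present; 3 new (t, o, r)
  "linfenpa" → prefix "lin" already present; 5 new (f, e, n, p, a)
  "vikavenrunso" → prefix "vika" already present; 8 new (v, e, n, r, u, n, s, o)
  "vikarososo" → prefix "vika" already present; 6 new (r, o, s, o, s, o)
  "linvenrun" → prefix "lin" already present; 6 new (v, e, n, r, u, n)
  "vikavi" → prefix "vikav" already present; 1 new (i)
  "vikaroka" → prefix "vikaro" already present; 2 new (k, a)
  "linlugalmor" → prefix "lin" already present; 8 new (l, u, g, a, l, m, o, r)
  "vikatasarlin" → prefix "vikat" already present; 7 new (a, s, a, r, l, i, n)
Total nodes = 9 + 11 + 3 + 3 + 5 + 8 + 6 + 6 + 1 + 2 + 8 + 7 = 69

69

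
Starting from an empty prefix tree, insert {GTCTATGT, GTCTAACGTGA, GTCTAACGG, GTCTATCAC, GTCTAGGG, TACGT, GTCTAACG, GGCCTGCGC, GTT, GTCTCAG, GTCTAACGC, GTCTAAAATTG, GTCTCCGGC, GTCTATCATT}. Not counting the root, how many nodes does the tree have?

50

Insert word by word; a character creates a node only if that edge doesn't already exist:
  "GTCTATGT" → 8 new (G, T, C, T, A, T, G, T)
  "GTCTAACGTGA" → prefix "GTCTA" already present; 6 new (A, C, G, T, G, A)
  "GTCTAACGG" → prefix "GTCTAACG" already present; 1 new (G)
  "GTCTATCAC" → prefix "GTCTAT" already present; 3 new (C, A, C)
  "GTCTAGGG" → prefix "GTCTA" already present; 3 new (G, G, G)
  "TACGT" → 5 new (T, A, C, G, T)
  "GTCTAACG" → prefix "GTCTAACG" already present; 0 new (none)
  "GGCCTGCGC" → prefix "G" already present; 8 new (G, C, C, T, G, C, G, C)
  "GTT" → prefix "GT" already present; 1 new (T)
  "GTCTCAG" → prefix "GTCT" already present; 3 new (C, A, G)
  "GTCTAACGC" → prefix "GTCTAACG" already present; 1 new (C)
  "GTCTAAAATTG" → prefix "GTCTAA" already present; 5 new (A, A, T, T, G)
  "GTCTCCGGC" → prefix "GTCTC" already present; 4 new (C, G, G, C)
  "GTCTATCATT" → prefix "GTCTATCA" already present; 2 new (T, T)
Total nodes = 8 + 6 + 1 + 3 + 3 + 5 + 0 + 8 + 1 + 3 + 1 + 5 + 4 + 2 = 50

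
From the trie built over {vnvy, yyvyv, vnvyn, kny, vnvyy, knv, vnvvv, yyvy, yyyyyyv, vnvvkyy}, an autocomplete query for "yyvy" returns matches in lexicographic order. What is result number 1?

Words with prefix "yyvy", in lexicographic order: "yyvy", "yyvyv"
Position 1: yyvy

yyvy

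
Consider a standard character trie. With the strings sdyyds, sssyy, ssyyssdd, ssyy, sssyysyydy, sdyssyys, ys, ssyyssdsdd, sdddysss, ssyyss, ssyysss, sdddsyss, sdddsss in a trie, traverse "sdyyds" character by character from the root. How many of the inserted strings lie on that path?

1

Check each prefix of "sdyyds" against the stored set — each match is an end-marker on the path.
Prefixes of the query that are stored words: "sdyyds"
Count: 1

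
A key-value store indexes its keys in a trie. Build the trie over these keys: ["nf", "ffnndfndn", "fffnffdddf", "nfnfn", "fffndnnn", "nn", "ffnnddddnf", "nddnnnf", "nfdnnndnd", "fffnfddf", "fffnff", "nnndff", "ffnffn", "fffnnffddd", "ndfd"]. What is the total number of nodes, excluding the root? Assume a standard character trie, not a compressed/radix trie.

63

For each word, the new-node count is its length minus the longest prefix already in the trie:
  "nf" → 2 new (n, f)
  "ffnndfndn" → 9 new (f, f, n, n, d, f, n, d, n)
  "fffnffdddf" → prefix "ff" already present; 8 new (f, n, f, f, d, d, d, f)
  "nfnfn" → prefix "nf" already present; 3 new (n, f, n)
  "fffndnnn" → prefix "fffn" already present; 4 new (d, n, n, n)
  "nn" → prefix "n" already present; 1 new (n)
  "ffnnddddnf" → prefix "ffnnd" already present; 5 new (d, d, d, n, f)
  "nddnnnf" → prefix "n" already present; 6 new (d, d, n, n, n, f)
  "nfdnnndnd" → prefix "nf" already present; 7 new (d, n, n, n, d, n, d)
  "fffnfddf" → prefix "fffnf" already present; 3 new (d, d, f)
  "fffnff" → prefix "fffnff" already present; 0 new (none)
  "nnndff" → prefix "nn" already present; 4 new (n, d, f, f)
  "ffnffn" → prefix "ffn" already present; 3 new (f, f, n)
  "fffnnffddd" → prefix "fffn" already present; 6 new (n, f, f, d, d, d)
  "ndfd" → prefix "nd" already present; 2 new (f, d)
Total nodes = 2 + 9 + 8 + 3 + 4 + 1 + 5 + 6 + 7 + 3 + 0 + 4 + 3 + 6 + 2 = 63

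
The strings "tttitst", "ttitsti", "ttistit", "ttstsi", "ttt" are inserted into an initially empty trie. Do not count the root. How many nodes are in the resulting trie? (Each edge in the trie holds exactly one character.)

20

For each word, the new-node count is its length minus the longest prefix already in the trie:
  "tttitst" → 7 new (t, t, t, i, t, s, t)
  "ttitsti" → prefix "tt" already present; 5 new (i, t, s, t, i)
  "ttistit" → prefix "tti" already present; 4 new (s, t, i, t)
  "ttstsi" → prefix "tt" already present; 4 new (s, t, s, i)
  "ttt" → prefix "ttt" already present; 0 new (none)
Total nodes = 7 + 5 + 4 + 4 + 0 = 20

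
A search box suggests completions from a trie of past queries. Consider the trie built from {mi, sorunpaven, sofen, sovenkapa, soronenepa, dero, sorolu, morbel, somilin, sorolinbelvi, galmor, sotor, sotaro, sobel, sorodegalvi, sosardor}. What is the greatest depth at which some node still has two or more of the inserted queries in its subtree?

Look for the deepest trie node that still has at least two words in its subtree.
e.g. "sorolinbelvi" and "sorolu" share the prefix "sorol" of length 5; no pair shares a longer one.
Longest shared-prefix length: 5

5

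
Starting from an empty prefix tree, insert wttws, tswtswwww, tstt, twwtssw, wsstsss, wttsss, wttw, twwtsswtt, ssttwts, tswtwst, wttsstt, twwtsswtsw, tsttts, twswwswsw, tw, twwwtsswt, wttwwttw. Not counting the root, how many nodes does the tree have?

66

For each word, the new-node count is its length minus the longest prefix already in the trie:
  "wttws" → 5 new (w, t, t, w, s)
  "tswtswwww" → 9 new (t, s, w, t, s, w, w, w, w)
  "tstt" → prefix "ts" already present; 2 new (t, t)
  "twwtssw" → prefix "t" already present; 6 new (w, w, t, s, s, w)
  "wsstsss" → prefix "w" already present; 6 new (s, s, t, s, s, s)
  "wttsss" → prefix "wtt" already present; 3 new (s, s, s)
  "wttw" → prefix "wttw" already present; 0 new (none)
  "twwtsswtt" → prefix "twwtssw" already present; 2 new (t, t)
  "ssttwts" → 7 new (s, s, t, t, w, t, s)
  "tswtwst" → prefix "tswt" already present; 3 new (w, s, t)
  "wttsstt" → prefix "wttss" already present; 2 new (t, t)
  "twwtsswtsw" → prefix "twwtsswt" already present; 2 new (s, w)
  "tsttts" → prefix "tstt" already present; 2 new (t, s)
  "twswwswsw" → prefix "tw" already present; 7 new (s, w, w, s, w, s, w)
  "tw" → prefix "tw" already present; 0 new (none)
  "twwwtsswt" → prefix "tww" already present; 6 new (w, t, s, s, w, t)
  "wttwwttw" → prefix "wttw" already present; 4 new (w, t, t, w)
Total nodes = 5 + 9 + 2 + 6 + 6 + 3 + 0 + 2 + 7 + 3 + 2 + 2 + 2 + 7 + 0 + 6 + 4 = 66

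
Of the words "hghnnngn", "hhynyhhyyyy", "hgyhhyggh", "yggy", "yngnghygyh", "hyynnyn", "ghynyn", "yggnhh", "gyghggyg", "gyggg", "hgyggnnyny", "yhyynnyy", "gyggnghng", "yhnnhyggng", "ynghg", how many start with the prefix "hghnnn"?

1

Walk to "hghnnn"; the words in its subtree are exactly those with that prefix.
Matches: "hghnnngn"
Count: 1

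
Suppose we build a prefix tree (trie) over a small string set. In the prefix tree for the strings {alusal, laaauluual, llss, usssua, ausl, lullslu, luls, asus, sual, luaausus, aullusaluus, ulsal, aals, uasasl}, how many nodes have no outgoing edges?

A leaf is a node with no children — equivalently, the end of a word that is not a proper prefix of any other stored word.
Those words: "aals", "alusal", "asus", "aullusaluus", "ausl", "laaauluual", "llss", "luaausus", "lullslu", "luls", "sual", "uasasl", "ulsal", "usssua"
Leaf count: 14

14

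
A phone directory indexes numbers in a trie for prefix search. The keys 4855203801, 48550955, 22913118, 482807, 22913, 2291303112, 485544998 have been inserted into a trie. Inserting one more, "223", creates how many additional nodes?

The longest prefix of "223" already in the trie is "22" (length 2).
New nodes needed: |"223"| − 2 = 3 − 2 = 1.

1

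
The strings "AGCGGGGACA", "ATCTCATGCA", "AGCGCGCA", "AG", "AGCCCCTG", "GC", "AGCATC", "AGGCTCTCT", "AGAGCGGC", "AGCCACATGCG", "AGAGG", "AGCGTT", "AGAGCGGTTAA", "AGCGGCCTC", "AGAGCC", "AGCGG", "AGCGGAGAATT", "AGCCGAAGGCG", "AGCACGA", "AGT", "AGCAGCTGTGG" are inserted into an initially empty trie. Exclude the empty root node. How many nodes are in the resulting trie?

89

Count nodes per top-level branch (shared prefixes stored once):
  'A'-branch (AG, AGAGCC, AGAGCGGC, AGAGCGGTTAA, AGAGG, AGCACGA, AGCAGCTGTGG, AGCATC, AGCCACATGCG, AGCCCCTG, AGCCGAAGGCG, AGCGCGCA, AGCGG, AGCGGAGAATT, AGCGGCCTC, AGCGGGGACA, AGCGTT, AGGCTCTCT, AGT, ATCTCATGCA): 87 nodes
  'G'-branch (GC): 2 nodes
Sum: 89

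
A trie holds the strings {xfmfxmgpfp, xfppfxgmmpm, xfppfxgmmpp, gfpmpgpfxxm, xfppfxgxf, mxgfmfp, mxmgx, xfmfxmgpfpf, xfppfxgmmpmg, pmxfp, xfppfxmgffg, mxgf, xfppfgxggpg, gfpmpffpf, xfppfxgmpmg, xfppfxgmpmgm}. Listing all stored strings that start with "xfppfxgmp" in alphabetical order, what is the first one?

DFS of the "xfppfxgmp" subtree visits, in order: "xfppfxgmpmg", "xfppfxgmpmgm"
Position 1: xfppfxgmpmg

xfppfxgmpmg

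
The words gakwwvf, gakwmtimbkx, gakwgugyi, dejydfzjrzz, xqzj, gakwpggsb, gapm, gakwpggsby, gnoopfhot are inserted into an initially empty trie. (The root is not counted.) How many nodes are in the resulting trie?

50

Trace insertions, counting only characters that open a new branch:
  "gakwwvf" → 7 new (g, a, k, w, w, v, f)
  "gakwmtimbkx" → prefix "gakw" already present; 7 new (m, t, i, m, b, k, x)
  "gakwgugyi" → prefix "gakw" already present; 5 new (g, u, g, y, i)
  "dejydfzjrzz" → 11 new (d, e, j, y, d, f, z, j, r, z, z)
  "xqzj" → 4 new (x, q, z, j)
  "gakwpggsb" → prefix "gakw" already present; 5 new (p, g, g, s, b)
  "gapm" → prefix "ga" already present; 2 new (p, m)
  "gakwpggsby" → prefix "gakwpggsb" already present; 1 new (y)
  "gnoopfhot" → prefix "g" already present; 8 new (n, o, o, p, f, h, o, t)
Total nodes = 7 + 7 + 5 + 11 + 4 + 5 + 2 + 1 + 8 = 50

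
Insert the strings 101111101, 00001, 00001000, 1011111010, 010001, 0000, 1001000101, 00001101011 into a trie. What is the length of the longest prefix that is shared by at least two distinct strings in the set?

9

Equivalently: take the maximum, over all pairs, of their longest common prefix length.
"101111101" and "1011111010" agree on "101111101" (9 characters) before diverging; nothing deeper is shared.
Longest shared-prefix length: 9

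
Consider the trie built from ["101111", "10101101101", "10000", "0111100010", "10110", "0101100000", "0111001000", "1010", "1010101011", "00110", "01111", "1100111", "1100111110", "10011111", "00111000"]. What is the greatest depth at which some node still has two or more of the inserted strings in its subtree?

7

Look for the deepest trie node that still has at least two words in its subtree.
e.g. "1100111" and "1100111110" share the prefix "1100111" of length 7; no pair shares a longer one.
Longest shared-prefix length: 7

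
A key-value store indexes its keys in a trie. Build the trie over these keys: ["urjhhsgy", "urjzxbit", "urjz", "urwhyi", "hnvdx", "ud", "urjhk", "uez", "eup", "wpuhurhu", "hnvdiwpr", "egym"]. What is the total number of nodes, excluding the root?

Count nodes per top-level branch (shared prefixes stored once):
  'e'-branch (egym, eup): 6 nodes
  'h'-branch (hnvdiwpr, hnvdx): 9 nodes
  'u'-branch (ud, uez, urjhhsgy, urjhk, urjz, urjzxbit, urwhyi): 21 nodes
  'w'-branch (wpuhurhu): 8 nodes
Sum: 44

44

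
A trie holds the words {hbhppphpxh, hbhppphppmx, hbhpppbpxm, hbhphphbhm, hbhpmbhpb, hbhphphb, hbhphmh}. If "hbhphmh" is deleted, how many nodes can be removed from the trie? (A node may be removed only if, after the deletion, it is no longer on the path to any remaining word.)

A node on "hbhphmh"'s path can go only if nothing else ends at it or branches off below it.
The suffix "mh" (2 nodes) is used only by "hbhphmh"; the node for "hbhph" still has the child "p", so pruning stops there.
Nodes removed: 2

2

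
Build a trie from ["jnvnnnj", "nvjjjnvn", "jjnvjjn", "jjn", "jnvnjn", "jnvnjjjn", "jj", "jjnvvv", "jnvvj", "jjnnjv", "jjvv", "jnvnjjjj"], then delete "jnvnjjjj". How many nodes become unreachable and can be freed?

1

Walk "jnvnjjjj" from the leaf back toward the root, removing each node that no remaining word uses.
The suffix "j" (1 node) is used only by "jnvnjjjj"; the node for "jnvnjjj" still has the child "n", so pruning stops there.
Nodes removed: 1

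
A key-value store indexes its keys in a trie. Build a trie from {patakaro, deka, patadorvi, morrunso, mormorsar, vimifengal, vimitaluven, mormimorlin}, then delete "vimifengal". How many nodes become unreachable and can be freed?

Walk "vimifengal" from the leaf back toward the root, removing each node that no remaining word uses.
The suffix "fengal" (6 nodes) is used only by "vimifengal"; the node for "vimi" still has the child "t", so pruning stops there.
Nodes removed: 6

6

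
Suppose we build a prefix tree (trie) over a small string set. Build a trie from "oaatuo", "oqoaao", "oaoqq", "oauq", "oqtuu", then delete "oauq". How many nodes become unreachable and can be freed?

2

After clearing the end-marker at "oauq", prune upward until reaching a node still needed by another word.
The suffix "uq" (2 nodes) is used only by "oauq"; the node for "oa" still has the child "a", so pruning stops there.
Nodes removed: 2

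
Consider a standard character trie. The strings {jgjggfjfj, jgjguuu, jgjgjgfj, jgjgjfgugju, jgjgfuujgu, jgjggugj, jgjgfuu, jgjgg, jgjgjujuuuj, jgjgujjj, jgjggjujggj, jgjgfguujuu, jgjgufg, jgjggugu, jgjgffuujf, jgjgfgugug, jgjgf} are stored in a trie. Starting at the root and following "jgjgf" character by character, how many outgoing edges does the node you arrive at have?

3

The children of the "jgjgf" node are the distinct next characters among strings starting with "jgjgf".
Distinct next characters after "jgjgf": f, g, u.
That node has 3 child edges.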